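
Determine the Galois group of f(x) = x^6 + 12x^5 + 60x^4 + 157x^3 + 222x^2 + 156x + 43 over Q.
C_3 x S_3 (also written G18)

The polynomial f is an irreducible sextic over Q, so G = Gal(f/Q) is one of the 16 transitive subgroups 6T1, ..., 6T16 of S_6. The discriminant of f is -177147, which is not a perfect square, so G is not contained in A_6. The transitive groups of degree 6 not contained in A_6 are: C_6 (6T1, order 6), S_3 (6T2, order 6), D_6 (6T3, order 12), C_3 x S_3 (6T5, order 18), A_4 x C_2 (6T6, order 24), S_4 (6T8, order 24), S_3 x S_3 (6T9, order 36), S_4 x C_2 (6T11, order 48), (S_3 x S_3) : C_2 (6T13, order 72), PGL(2,5) (6T14, order 120), S_6 (6T16, order 720). By Dedekind's theorem, for a prime p not dividing disc(f) the degrees of the irreducible factors of f mod p form the cycle type of an element of G. Factoring f modulo the 33 such primes p <= 139 (skipping 3, which divides the discriminant), each new pattern first appears at: mod 2: f = (x^6 + x^3 + 1), pattern 6; mod 7: f = (x + 3)(x + 4)(x + 6)(x^3 + 6x^2 + 5x + 4), pattern 3+1+1+1; mod 17: f = (x^2 + 5x + 13)(x^2 + 8x + 2)(x^2 + 16x + 1), pattern 2+2+2; mod 19: f = (x^3 + 6x^2 + 12x + 14)(x^3 + 6x^2 + 12x + 18), pattern 3+3; mod 73: f = (x + 15)(x + 23)(x + 24)(x + 31)(x + 32)(x + 33), pattern 1+1+1+1+1+1. No other pattern occurs in this range, so the set of observed cycle types is {6, 3+1+1+1, 2+2+2, 3+3, 1+1+1+1+1+1}. The candidates containing elements of all these cycle types are C_3 x S_3 (6T5) of order 18, S_3 x S_3 (6T9) of order 36, (S_3 x S_3) : C_2 (6T13) of order 72, S_6 (6T16) of order 720; the others are excluded. The observed types are precisely the cycle types that occur in C_3 x S_3 (6T5). Each of the other remaining candidates has further cycle types, and by the Chebotarev density theorem the matching factorization patterns would occur for a proportion of primes equal to their share of the group: S_3 x S_3 (6T9) additionally contains elements of type 2+2+1+1 (9 of its 36 elements, about 25% of primes); (S_3 x S_3) : C_2 (6T13) additionally contains elements of type 4+2, 3+2+1, 2+2+1+1, 2+1+1+1+1 (45 of its 72 elements, about 62% of primes); S_6 (6T16) additionally contains elements of type 5+1, 4+2, 4+1+1, 3+2+1, 2+2+1+1, 2+1+1+1+1 (504 of its 720 elements, about 70% of primes). None of the 33 primes tested shows any such pattern (for each of these groups the chance of that is below 10^-4), which rules them out. Hence G = C_3 x S_3 (6T5), of order 18.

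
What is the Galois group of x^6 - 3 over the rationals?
D_6 (order 12)

The polynomial f is an irreducible sextic over Q, so G = Gal(f/Q) is one of the 16 transitive subgroups 6T1, ..., 6T16 of S_6. The discriminant of f is 11337408, which is not a perfect square, so G is not contained in A_6. The transitive groups of degree 6 not contained in A_6 are: C_6 (6T1, order 6), S_3 (6T2, order 6), D_6 (6T3, order 12), C_3 x S_3 (6T5, order 18), A_4 x C_2 (6T6, order 24), S_4 (6T8, order 24), S_3 x S_3 (6T9, order 36), S_4 x C_2 (6T11, order 48), (S_3 x S_3) : C_2 (6T13, order 72), PGL(2,5) (6T14, order 120), S_6 (6T16, order 720). By Dedekind's theorem, for a prime p not dividing disc(f) the degrees of the irreducible factors of f mod p form the cycle type of an element of G. Factoring f modulo the 79 such primes p <= 419 (skipping 2, 3, which divide the discriminant), each new pattern first appears at: mod 5: f = (x^2 + 3)(x^2 + 2x + 3)(x^2 + 3x + 3), pattern 2+2+2; mod 7: f = (x^6 + 4), pattern 6; mod 11: f = (x + 3)(x + 8)(x^2 + 3x + 9)(x^2 + 8x + 9), pattern 2+2+1+1; mod 13: f = (x^3 + 4)(x^3 + 9), pattern 3+3; mod 61: f = (x + 2)(x + 26)(x + 28)(x + 33)(x + 35)(x + 59), pattern 1+1+1+1+1+1. No other pattern occurs in this range, so the set of observed cycle types is {2+2+2, 6, 2+2+1+1, 3+3, 1+1+1+1+1+1}. The candidates containing elements of all these cycle types are D_6 (6T3) of order 12, A_4 x C_2 (6T6) of order 24, S_3 x S_3 (6T9) of order 36, S_4 x C_2 (6T11) of order 48, (S_3 x S_3) : C_2 (6T13) of order 72, PGL(2,5) (6T14) of order 120, S_6 (6T16) of order 720; the others are excluded. The observed types are precisely the cycle types that occur in D_6 (6T3). Each of the other remaining candidates has further cycle types, and by the Chebotarev density theorem the matching factorization patterns would occur for a proportion of primes equal to their share of the group: A_4 x C_2 (6T6) additionally contains elements of type 2+1+1+1+1 (3 of its 24 elements, about 12% of primes); S_3 x S_3 (6T9) additionally contains elements of type 3+1+1+1 (4 of its 36 elements, about 11% of primes); S_4 x C_2 (6T11) additionally contains elements of type 4+2, 4+1+1, 2+1+1+1+1 (15 of its 48 elements, about 31% of primes); (S_3 x S_3) : C_2 (6T13) additionally contains elements of type 4+2, 3+2+1, 3+1+1+1, 2+1+1+1+1 (40 of its 72 elements, about 56% of primes); PGL(2,5) (6T14) additionally contains elements of type 5+1, 4+1+1 (54 of its 120 elements, about 45% of primes); S_6 (6T16) additionally contains elements of type 5+1, 4+2, 4+1+1, 3+2+1, 3+1+1+1, 2+1+1+1+1 (499 of its 720 elements, about 69% of primes). None of the 79 primes tested shows any such pattern (for each of these groups the chance of that is below 10^-4), which rules them out. Hence G = D_6 (6T3), of order 12.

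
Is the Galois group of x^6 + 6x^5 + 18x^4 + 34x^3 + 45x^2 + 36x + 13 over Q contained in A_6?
The polynomial is irreducible of degree 6 over Q. Its discriminant is -16003008, which is not a perfect square. A Galois group lies in the alternating group exactly when the discriminant is a square in Q, so the Galois group (PGL(2,5)) is not contained in A_6.

No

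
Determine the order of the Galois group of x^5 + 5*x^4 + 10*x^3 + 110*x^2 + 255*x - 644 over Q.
20

The degree of the splitting field over Q equals the order of the Galois group, so first determine the group. The polynomial f is an irreducible quintic over Q, so G = Gal(f/Q) is a transitive subgroup of S_5: one of C_5 (5T1, order 5), D_5 (5T2, order 10), F_20 (5T3, order 20), A_5 (5T4, order 60) or S_5 (5T5, order 120). The discriminant of f is 1109956876953125, which is not a perfect square, so G is not contained in A_5. The transitive groups of degree 5 not contained in A_5 are: F_20 (5T3, order 20), S_5 (5T5, order 120). By Dedekind's theorem, for a prime p not dividing disc(f) the degrees of the irreducible factors of f mod p form the cycle type of an element of G. Factoring f modulo the 18 such primes p <= 71 (skipping 5, 31, which divide the discriminant), each new pattern first appears at: mod 2: f = (x)(x^4 + x^3 + 1), pattern 4+1; mod 11: f = (x^5 + 5x^4 + 10x^3 + 2x + 5), pattern 5; mod 19: f = (x + 11)(x^2 + 6x + 1)(x^2 + 7x + 14), pattern 2+2+1. No other pattern occurs in this range, so the set of observed cycle types is {4+1, 5, 2+2+1}. The candidates containing elements of all these cycle types are F_20 (5T3) of order 20, S_5 (5T5) of order 120; the others are excluded. The observed types are precisely the cycle types that occur in F_20 (5T3) (apart from the identity). Each of the other remaining candidates has further cycle types, and by the Chebotarev density theorem the matching factorization patterns would occur for a proportion of primes equal to their share of the group: S_5 (5T5) additionally contains elements of type 3+2, 3+1+1, 2+1+1+1 (50 of its 120 elements, about 42% of primes). None of the 18 primes tested shows any such pattern (for each of these groups the chance of that is below 10^-4), which rules them out. Hence G = F_20 (5T3), of order 20. The Galois group F_20 (5T3) has order 20, so the splitting field has degree 20 over Q.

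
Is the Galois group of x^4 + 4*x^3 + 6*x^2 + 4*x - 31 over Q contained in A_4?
The polynomial is irreducible of degree 4 over Q. Its discriminant is -8388608, which is not a perfect square. A Galois group lies in the alternating group exactly when the discriminant is a square in Q, so the Galois group (D_4) is not contained in A_4.

No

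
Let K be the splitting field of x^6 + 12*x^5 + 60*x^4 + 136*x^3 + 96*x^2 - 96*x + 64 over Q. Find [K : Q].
18

The degree of the splitting field over Q equals the order of the Galois group, so first determine the group. The polynomial f is an irreducible sextic over Q, so G = Gal(f/Q) is one of the 16 transitive subgroups 6T1, ..., 6T16 of S_6. The discriminant of f is -190210142896128, which is not a perfect square, so G is not contained in A_6. The transitive groups of degree 6 not contained in A_6 are: C_6 (6T1, order 6), S_3 (6T2, order 6), D_6 (6T3, order 12), C_3 x S_3 (6T5, order 18), A_4 x C_2 (6T6, order 24), S_4 (6T8, order 24), S_3 x S_3 (6T9, order 36), S_4 x C_2 (6T11, order 48), (S_3 x S_3) : C_2 (6T13, order 72), PGL(2,5) (6T14, order 120), S_6 (6T16, order 720). By Dedekind's theorem, for a prime p not dividing disc(f) the degrees of the irreducible factors of f mod p form the cycle type of an element of G. Factoring f modulo the 33 such primes p <= 149 (skipping 2, 3, which divide the discriminant), each new pattern first appears at: mod 5: f = (x^6 + 2x^5 + x^3 + x^2 + 4x + 4), pattern 6; mod 7: f = (x + 3)(x + 4)(x + 6)(x^3 + 6x^2 + 5x + 4), pattern 3+1+1+1; mod 17: f = (x^2 + 6x + 2)(x^2 + 11x + 12)(x^2 + 12x + 14), pattern 2+2+2; mod 19: f = (x^3 + 6x^2 + 12x + 12)(x^3 + 6x^2 + 12x + 18), pattern 3+3; mod 73: f = (x + 28)(x + 44)(x + 46)(x + 60)(x + 62)(x + 64), pattern 1+1+1+1+1+1. No other pattern occurs in this range, so the set of observed cycle types is {6, 3+1+1+1, 2+2+2, 3+3, 1+1+1+1+1+1}. The candidates containing elements of all these cycle types are C_3 x S_3 (6T5) of order 18, S_3 x S_3 (6T9) of order 36, (S_3 x S_3) : C_2 (6T13) of order 72, S_6 (6T16) of order 720; the others are excluded. The observed types are precisely the cycle types that occur in C_3 x S_3 (6T5). Each of the other remaining candidates has further cycle types, and by the Chebotarev density theorem the matching factorization patterns would occur for a proportion of primes equal to their share of the group: S_3 x S_3 (6T9) additionally contains elements of type 2+2+1+1 (9 of its 36 elements, about 25% of primes); (S_3 x S_3) : C_2 (6T13) additionally contains elements of type 4+2, 3+2+1, 2+2+1+1, 2+1+1+1+1 (45 of its 72 elements, about 62% of primes); S_6 (6T16) additionally contains elements of type 5+1, 4+2, 4+1+1, 3+2+1, 2+2+1+1, 2+1+1+1+1 (504 of its 720 elements, about 70% of primes). None of the 33 primes tested shows any such pattern (for each of these groups the chance of that is below 10^-4), which rules them out. Hence G = C_3 x S_3 (6T5), of order 18. The Galois group C_3 x S_3 (6T5) has order 18, so the splitting field has degree 18 over Q.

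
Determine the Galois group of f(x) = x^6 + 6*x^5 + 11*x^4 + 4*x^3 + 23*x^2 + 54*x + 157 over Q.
The polynomial f is an irreducible sextic over Q, so G = Gal(f/Q) is one of the 16 transitive subgroups 6T1, ..., 6T16 of S_6. The discriminant of f is -5497558138880000, which is not a perfect square, so G is not contained in A_6. The transitive groups of degree 6 not contained in A_6 are: C_6 (6T1, order 6), S_3 (6T2, order 6), D_6 (6T3, order 12), C_3 x S_3 (6T5, order 18), A_4 x C_2 (6T6, order 24), S_4 (6T8, order 24), S_3 x S_3 (6T9, order 36), S_4 x C_2 (6T11, order 48), (S_3 x S_3) : C_2 (6T13, order 72), PGL(2,5) (6T14, order 120), S_6 (6T16, order 720). By Dedekind's theorem, for a prime p not dividing disc(f) the degrees of the irreducible factors of f mod p form the cycle type of an element of G. Factoring f modulo the 22 such primes p <= 89 (skipping 2, 5, which divide the discriminant), each new pattern first appears at: mod 3: f = (x^3 + x^2 + 2x + 1)(x^3 + 2x^2 + x + 1), pattern 3+3; mod 7: f = (x^2 + 2)(x^2 + 2x + 2)(x^2 + 4x + 6), pattern 2+2+2; mod 13: f = (x + 6)(x + 9)(x^4 + 4x^3 + x^2 + 7x + 7), pattern 4+1+1; mod 43: f = (x + 20)(x + 25)(x^2 + 2x + 17)(x^2 + 2x + 41), pattern 2+2+1+1. No other pattern occurs in this range, so the set of observed cycle types is {3+3, 2+2+2, 4+1+1, 2+2+1+1}. The candidates containing elements of all these cycle types are S_4 (6T8) of order 24, S_4 x C_2 (6T11) of order 48, PGL(2,5) (6T14) of order 120, S_6 (6T16) of order 720; the others are excluded. The observed types are precisely the cycle types that occur in S_4 (6T8) (apart from the identity). Each of the other remaining candidates has further cycle types, and by the Chebotarev density theorem the matching factorization patterns would occur for a proportion of primes equal to their share of the group: S_4 x C_2 (6T11) additionally contains elements of type 6, 4+2, 2+1+1+1+1 (17 of its 48 elements, about 35% of primes); PGL(2,5) (6T14) additionally contains elements of type 6, 5+1 (44 of its 120 elements, about 37% of primes); S_6 (6T16) additionally contains elements of type 6, 5+1, 4+2, 3+2+1, 3+1+1+1, 2+1+1+1+1 (529 of its 720 elements, about 73% of primes). None of the 22 primes tested shows any such pattern (for each of these groups the chance of that is below 10^-4), which rules them out. Hence G = S_4 (6T8), of order 24.

S_4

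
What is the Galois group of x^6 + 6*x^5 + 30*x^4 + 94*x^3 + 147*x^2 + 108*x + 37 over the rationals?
PGL(2,5) (order 120)

The polynomial f is an irreducible sextic over Q, so G = Gal(f/Q) is one of the 16 transitive subgroups 6T1, ..., 6T16 of S_6. The discriminant of f is -5217636731328, which is not a perfect square, so G is not contained in A_6. The transitive groups of degree 6 not contained in A_6 are: C_6 (6T1, order 6), S_3 (6T2, order 6), D_6 (6T3, order 12), C_3 x S_3 (6T5, order 18), A_4 x C_2 (6T6, order 24), S_4 (6T8, order 24), S_3 x S_3 (6T9, order 36), S_4 x C_2 (6T11, order 48), (S_3 x S_3) : C_2 (6T13, order 72), PGL(2,5) (6T14, order 120), S_6 (6T16, order 720). By Dedekind's theorem, for a prime p not dividing disc(f) the degrees of the irreducible factors of f mod p form the cycle type of an element of G. Factoring f modulo the 21 such primes p <= 89 (skipping 2, 3, 7, which divide the discriminant), each new pattern first appears at: mod 5: f = (x^6 + x^5 + 4x^3 + 2x^2 + 3x + 2), pattern 6; mod 11: f = (x + 4)(x^5 + 2x^4 + 6x^2 + 2x + 1), pattern 5+1; mod 13: f = (x + 4)(x + 6)(x^4 + 9x^3 + 7x^2 + 3x + 1), pattern 4+1+1; mod 23: f = (x + 12)(x + 14)(x^2 + 7x + 3)(x^2 + 19x + 16), pattern 2+2+1+1; mod 43: f = (x^3 + 8x^2 + x + 28)(x^3 + 41x^2 + 2x + 9), pattern 3+3; mod 61: f = (x^2 + 7x + 40)(x^2 + 18x + 14)(x^2 + 42x + 20), pattern 2+2+2. No other pattern occurs in this range, so the set of observed cycle types is {6, 5+1, 4+1+1, 2+2+1+1, 3+3, 2+2+2}. The candidates containing elements of all these cycle types are PGL(2,5) (6T14) of order 120, S_6 (6T16) of order 720; the others are excluded. The observed types are precisely the cycle types that occur in PGL(2,5) (6T14) (apart from the identity). Each of the other remaining candidates has further cycle types, and by the Chebotarev density theorem the matching factorization patterns would occur for a proportion of primes equal to their share of the group: S_6 (6T16) additionally contains elements of type 4+2, 3+2+1, 3+1+1+1, 2+1+1+1+1 (265 of its 720 elements, about 37% of primes). None of the 21 primes tested shows any such pattern (for each of these groups the chance of that is below 10^-4), which rules them out. Hence G = PGL(2,5) (6T14), of order 120.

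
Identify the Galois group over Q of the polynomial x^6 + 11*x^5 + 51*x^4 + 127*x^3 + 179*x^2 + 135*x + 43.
The polynomial f is an irreducible sextic over Q, so G = Gal(f/Q) is one of the 16 transitive subgroups 6T1, ..., 6T16 of S_6. The discriminant of f is -16807, which is not a perfect square, so G is not contained in A_6. The transitive groups of degree 6 not contained in A_6 are: C_6 (6T1, order 6), S_3 (6T2, order 6), D_6 (6T3, order 12), C_3 x S_3 (6T5, order 18), A_4 x C_2 (6T6, order 24), S_4 (6T8, order 24), S_3 x S_3 (6T9, order 36), S_4 x C_2 (6T11, order 48), (S_3 x S_3) : C_2 (6T13, order 72), PGL(2,5) (6T14, order 120), S_6 (6T16, order 720). By Dedekind's theorem, for a prime p not dividing disc(f) the degrees of the irreducible factors of f mod p form the cycle type of an element of G. Factoring f modulo the 37 such primes p <= 163 (skipping 7, which divides the discriminant), each new pattern first appears at: mod 2: f = (x^3 + x + 1)(x^3 + x^2 + 1), pattern 3+3; mod 3: f = (x^6 + 2x^5 + x^3 + 2x^2 + 1), pattern 6; mod 13: f = (x^2 + x + 12)(x^2 + 11x + 6)(x^2 + 12x + 8), pattern 2+2+2; mod 29: f = (x + 9)(x + 18)(x + 22)(x + 25)(x + 26)(x + 27), pattern 1+1+1+1+1+1. No other pattern occurs in this range, so the set of observed cycle types is {3+3, 6, 2+2+2, 1+1+1+1+1+1}. The candidates containing elements of all these cycle types are C_6 (6T1) of order 6, D_6 (6T3) of order 12, C_3 x S_3 (6T5) of order 18, A_4 x C_2 (6T6) of order 24, S_3 x S_3 (6T9) of order 36, S_4 x C_2 (6T11) of order 48, (S_3 x S_3) : C_2 (6T13) of order 72, PGL(2,5) (6T14) of order 120, S_6 (6T16) of order 720; the others are excluded. The observed types are precisely the cycle types that occur in C_6 (6T1). Each of the other remaining candidates has further cycle types, and by the Chebotarev density theorem the matching factorization patterns would occur for a proportion of primes equal to their share of the group: D_6 (6T3) additionally contains elements of type 2+2+1+1 (3 of its 12 elements, about 25% of primes); C_3 x S_3 (6T5) additionally contains elements of type 3+1+1+1 (4 of its 18 elements, about 22% of primes); A_4 x C_2 (6T6) additionally contains elements of type 2+2+1+1, 2+1+1+1+1 (6 of its 24 elements, about 25% of primes); S_3 x S_3 (6T9) additionally contains elements of type 3+1+1+1, 2+2+1+1 (13 of its 36 elements, about 36% of primes); S_4 x C_2 (6T11) additionally contains elements of type 4+2, 4+1+1, 2+2+1+1, 2+1+1+1+1 (24 of its 48 elements, about 50% of primes); (S_3 x S_3) : C_2 (6T13) additionally contains elements of type 4+2, 3+2+1, 3+1+1+1, 2+2+1+1, 2+1+1+1+1 (49 of its 72 elements, about 68% of primes); PGL(2,5) (6T14) additionally contains elements of type 5+1, 4+1+1, 2+2+1+1 (69 of its 120 elements, about 58% of primes); S_6 (6T16) additionally contains elements of type 5+1, 4+2, 4+1+1, 3+2+1, 3+1+1+1, 2+2+1+1, 2+1+1+1+1 (544 of its 720 elements, about 76% of primes). None of the 37 primes tested shows any such pattern (for each of these groups the chance of that is below 10^-4), which rules them out. Hence G = C_6 (6T1), of order 6.

C_6 (order 6)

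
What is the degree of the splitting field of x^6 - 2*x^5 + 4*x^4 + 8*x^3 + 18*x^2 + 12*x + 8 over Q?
The degree of the splitting field over Q equals the order of the Galois group, so first determine the group. The polynomial f is an irreducible sextic over Q, so G = Gal(f/Q) is one of the 16 transitive subgroups 6T1, ..., 6T16 of S_6. The discriminant of f is -4014080000, which is not a perfect square, so G is not contained in A_6. The transitive groups of degree 6 not contained in A_6 are: C_6 (6T1, order 6), S_3 (6T2, order 6), D_6 (6T3, order 12), C_3 x S_3 (6T5, order 18), A_4 x C_2 (6T6, order 24), S_4 (6T8, order 24), S_3 x S_3 (6T9, order 36), S_4 x C_2 (6T11, order 48), (S_3 x S_3) : C_2 (6T13, order 72), PGL(2,5) (6T14, order 120), S_6 (6T16, order 720). By Dedekind's theorem, for a prime p not dividing disc(f) the degrees of the irreducible factors of f mod p form the cycle type of an element of G. Factoring f modulo the 22 such primes p <= 97 (skipping 2, 5, 7, which divide the discriminant), each new pattern first appears at: mod 3: f = (x^3 + 2x + 2)(x^3 + x^2 + 2x + 1), pattern 3+3; mod 13: f = (x + 1)(x + 6)(x^4 + 4x^3 + 9x^2 + 12x + 10), pattern 4+1+1; mod 37: f = (x^2 + 5x + 21)(x^2 + 7x + 25)(x^2 + 23x + 17), pattern 2+2+2; mod 43: f = (x + 16)(x + 40)(x^2 + 8x + 20)(x^2 + 20x + 24), pattern 2+2+1+1. No other pattern occurs in this range, so the set of observed cycle types is {3+3, 4+1+1, 2+2+2, 2+2+1+1}. The candidates containing elements of all these cycle types are S_4 (6T8) of order 24, S_4 x C_2 (6T11) of order 48, PGL(2,5) (6T14) of order 120, S_6 (6T16) of order 720; the others are excluded. The observed types are precisely the cycle types that occur in S_4 (6T8) (apart from the identity). Each of the other remaining candidates has further cycle types, and by the Chebotarev density theorem the matching factorization patterns would occur for a proportion of primes equal to their share of the group: S_4 x C_2 (6T11) additionally contains elements of type 6, 4+2, 2+1+1+1+1 (17 of its 48 elements, about 35% of primes); PGL(2,5) (6T14) additionally contains elements of type 6, 5+1 (44 of its 120 elements, about 37% of primes); S_6 (6T16) additionally contains elements of type 6, 5+1, 4+2, 3+2+1, 3+1+1+1, 2+1+1+1+1 (529 of its 720 elements, about 73% of primes). None of the 22 primes tested shows any such pattern (for each of these groups the chance of that is below 10^-4), which rules them out. Hence G = S_4 (6T8), of order 24. The Galois group S_4 (6T8) has order 24, so the splitting field has degree 24 over Q.

24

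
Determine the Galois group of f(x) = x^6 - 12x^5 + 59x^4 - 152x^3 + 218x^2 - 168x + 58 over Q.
The polynomial f is an irreducible sextic over Q, so G = Gal(f/Q) is one of the 16 transitive subgroups 6T1, ..., 6T16 of S_6. The discriminant of f is -5120000, which is not a perfect square, so G is not contained in A_6. The transitive groups of degree 6 not contained in A_6 are: C_6 (6T1, order 6), S_3 (6T2, order 6), D_6 (6T3, order 12), C_3 x S_3 (6T5, order 18), A_4 x C_2 (6T6, order 24), S_4 (6T8, order 24), S_3 x S_3 (6T9, order 36), S_4 x C_2 (6T11, order 48), (S_3 x S_3) : C_2 (6T13, order 72), PGL(2,5) (6T14, order 120), S_6 (6T16, order 720). By Dedekind's theorem, for a prime p not dividing disc(f) the degrees of the irreducible factors of f mod p form the cycle type of an element of G. Factoring f modulo the 22 such primes p <= 89 (skipping 2, 5, which divide the discriminant), each new pattern first appears at: mod 3: f = (x^3 + x^2 + 2x + 1)(x^3 + 2x^2 + x + 1), pattern 3+3; mod 7: f = (x^2 + 2x + 5)(x^2 + 3x + 6)(x^2 + 4x + 1), pattern 2+2+2; mod 13: f = (x + 2)(x + 7)(x^4 + 5x^3 + 12x + 6), pattern 4+1+1; mod 43: f = (x + 10)(x + 29)(x^2 + 39x + 8)(x^2 + 39x + 14), pattern 2+2+1+1. No other pattern occurs in this range, so the set of observed cycle types is {3+3, 2+2+2, 4+1+1, 2+2+1+1}. The candidates containing elements of all these cycle types are S_4 (6T8) of order 24, S_4 x C_2 (6T11) of order 48, PGL(2,5) (6T14) of order 120, S_6 (6T16) of order 720; the others are excluded. The observed types are precisely the cycle types that occur in S_4 (6T8) (apart from the identity). Each of the other remaining candidates has further cycle types, and by the Chebotarev density theorem the matching factorization patterns would occur for a proportion of primes equal to their share of the group: S_4 x C_2 (6T11) additionally contains elements of type 6, 4+2, 2+1+1+1+1 (17 of its 48 elements, about 35% of primes); PGL(2,5) (6T14) additionally contains elements of type 6, 5+1 (44 of its 120 elements, about 37% of primes); S_6 (6T16) additionally contains elements of type 6, 5+1, 4+2, 3+2+1, 3+1+1+1, 2+1+1+1+1 (529 of its 720 elements, about 73% of primes). None of the 22 primes tested shows any such pattern (for each of these groups the chance of that is below 10^-4), which rules them out. Hence G = S_4 (6T8), of order 24.

S_4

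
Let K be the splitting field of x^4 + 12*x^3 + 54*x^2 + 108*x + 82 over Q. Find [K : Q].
4

The degree of the splitting field over Q equals the order of the Galois group, so first determine the group. The polynomial is an irreducible quartic over Q and its discriminant is 256 = 16^2, a perfect square, so the Galois group is contained in A_4. The resolvent cubic y^3 - 54*y^2 + 968*y - 5760 splits completely over Q, which gives the Klein four-group V_4. The Galois group V_4 (4T2) has order 4, so the splitting field has degree 4 over Q.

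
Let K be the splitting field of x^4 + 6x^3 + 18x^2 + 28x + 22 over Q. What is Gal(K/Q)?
4T4: A_4

The polynomial is an irreducible quartic over Q and its discriminant is 3136 = 56^2, a perfect square, so the Galois group is contained in A_4. The resolvent cubic y^3 - 18*y^2 + 80*y + 8 is irreducible over Q. An irreducible resolvent with square discriminant gives A_4.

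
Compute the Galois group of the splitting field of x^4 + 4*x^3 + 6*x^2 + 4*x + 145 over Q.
V_4, the Klein four-group

The polynomial is an irreducible quartic over Q and its discriminant is 764411904 = 27648^2, a perfect square, so the Galois group is contained in A_4. The resolvent cubic y^3 - 6*y^2 - 564*y + 1144 splits completely over Q, which gives the Klein four-group V_4.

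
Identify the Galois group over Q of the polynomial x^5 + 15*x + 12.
F_20

The polynomial f is an irreducible quintic over Q, so G = Gal(f/Q) is a transitive subgroup of S_5: one of C_5 (5T1, order 5), D_5 (5T2, order 10), F_20 (5T3, order 20), A_5 (5T4, order 60) or S_5 (5T5, order 120). The discriminant of f is 259200000, which is not a perfect square, so G is not contained in A_5. The transitive groups of degree 5 not contained in A_5 are: F_20 (5T3, order 20), S_5 (5T5, order 120). By Dedekind's theorem, for a prime p not dividing disc(f) the degrees of the irreducible factors of f mod p form the cycle type of an element of G. Factoring f modulo the 18 such primes p <= 73 (skipping 2, 3, 5, which divide the discriminant), each new pattern first appears at: mod 7: f = (x + 6)(x^4 + x^3 + x^2 + x + 2), pattern 4+1; mod 11: f = (x + 6)(x^2 + 2x + 10)(x^2 + 3x + 9), pattern 2+2+1; mod 19: f = (x^5 + 15x + 12), pattern 5. No other pattern occurs in this range, so the set of observed cycle types is {4+1, 2+2+1, 5}. The candidates containing elements of all these cycle types are F_20 (5T3) of order 20, S_5 (5T5) of order 120; the others are excluded. The observed types are precisely the cycle types that occur in F_20 (5T3) (apart from the identity). Each of the other remaining candidates has further cycle types, and by the Chebotarev density theorem the matching factorization patterns would occur for a proportion of primes equal to their share of the group: S_5 (5T5) additionally contains elements of type 3+2, 3+1+1, 2+1+1+1 (50 of its 120 elements, about 42% of primes). None of the 18 primes tested shows any such pattern (for each of these groups the chance of that is below 10^-4), which rules them out. Hence G = F_20 (5T3), of order 20.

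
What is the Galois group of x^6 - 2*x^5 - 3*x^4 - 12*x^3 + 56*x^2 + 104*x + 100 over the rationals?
(S_3 x S_3) : C_2 (order 72)

The polynomial f is an irreducible sextic over Q, so G = Gal(f/Q) is one of the 16 transitive subgroups 6T1, ..., 6T16 of S_6. The discriminant of f is -3767550835949568, which is not a perfect square, so G is not contained in A_6. The transitive groups of degree 6 not contained in A_6 are: C_6 (6T1, order 6), S_3 (6T2, order 6), D_6 (6T3, order 12), C_3 x S_3 (6T5, order 18), A_4 x C_2 (6T6, order 24), S_4 (6T8, order 24), S_3 x S_3 (6T9, order 36), S_4 x C_2 (6T11, order 48), (S_3 x S_3) : C_2 (6T13, order 72), PGL(2,5) (6T14, order 120), S_6 (6T16, order 720). By Dedekind's theorem, for a prime p not dividing disc(f) the degrees of the irreducible factors of f mod p form the cycle type of an element of G. Factoring f modulo the 27 such primes p <= 113 (skipping 2, 3, 41, which divide the discriminant), each new pattern first appears at: mod 5: f = (x)(x^2 + 4x + 1)(x^3 + 4x^2 + 4), pattern 3+2+1; mod 7: f = (x^2 + 4x + 1)(x^4 + x^3 + 6x^2 + 5x + 2), pattern 4+2; mod 17: f = (x^3 + 16x^2 + 5x + 16)(x^3 + 16x^2 + 8x + 2), pattern 3+3; mod 19: f = (x^2 + 5)(x^2 + 6x + 1)(x^2 + 11x + 1), pattern 2+2+2; mod 31: f = (x^6 + 29x^5 + 28x^4 + 19x^3 + 25x^2 + 11x + 7), pattern 6; mod 37: f = (x + 33)(x + 34)(x^2 + 2x + 3)(x^2 + 3x + 11), pattern 2+2+1+1; mod 61: f = (x + 27)(x + 34)(x + 60)(x^3 + 60x^2 + 54x + 48), pattern 3+1+1+1; mod 113: f = (x + 41)(x + 81)(x + 82)(x + 102)(x^2 + 31x + 109), pattern 2+1+1+1+1. No other pattern occurs in this range, so the set of observed cycle types is {3+2+1, 4+2, 3+3, 2+2+2, 6, 2+2+1+1, 3+1+1+1, 2+1+1+1+1}. The candidates containing elements of all these cycle types are (S_3 x S_3) : C_2 (6T13) of order 72, S_6 (6T16) of order 720; the others are excluded. The observed types are precisely the cycle types that occur in (S_3 x S_3) : C_2 (6T13) (apart from the identity). Each of the other remaining candidates has further cycle types, and by the Chebotarev density theorem the matching factorization patterns would occur for a proportion of primes equal to their share of the group: S_6 (6T16) additionally contains elements of type 5+1, 4+1+1 (234 of its 720 elements, about 32% of primes). None of the 27 primes tested shows any such pattern (for each of these groups the chance of that is below 10^-4), which rules them out. Hence G = (S_3 x S_3) : C_2 (6T13), of order 72.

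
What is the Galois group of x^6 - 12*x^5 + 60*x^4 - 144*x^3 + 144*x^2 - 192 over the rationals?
6T9: S_3 x S_3

The polynomial f is an irreducible sextic over Q, so G = Gal(f/Q) is one of the 16 transitive subgroups 6T1, ..., 6T16 of S_6. The discriminant of f is 5410421842378752, which is not a perfect square, so G is not contained in A_6. The transitive groups of degree 6 not contained in A_6 are: C_6 (6T1, order 6), S_3 (6T2, order 6), D_6 (6T3, order 12), C_3 x S_3 (6T5, order 18), A_4 x C_2 (6T6, order 24), S_4 (6T8, order 24), S_3 x S_3 (6T9, order 36), S_4 x C_2 (6T11, order 48), (S_3 x S_3) : C_2 (6T13, order 72), PGL(2,5) (6T14, order 120), S_6 (6T16, order 720). By Dedekind's theorem, for a prime p not dividing disc(f) the degrees of the irreducible factors of f mod p form the cycle type of an element of G. Factoring f modulo the 23 such primes p <= 97 (skipping 2, 3, which divide the discriminant), each new pattern first appears at: mod 5: f = (x^6 + 3x^5 + x^3 + 4x^2 + 3), pattern 6; mod 11: f = (x + 3)(x + 10)(x^2 + 2x + 6)(x^2 + 6x + 7), pattern 2+2+1+1; mod 13: f = (x + 1)(x + 7)(x + 12)(x^3 + 7x^2 + 12x + 7), pattern 3+1+1+1; mod 31: f = (x^2 + 9x + 22)(x^2 + 11x + 8)(x^2 + 30x + 13), pattern 2+2+2; mod 97: f = (x^3 + 91x^2 + 12x + 17)(x^3 + 91x^2 + 12x + 80), pattern 3+3. No other pattern occurs in this range, so the set of observed cycle types is {6, 2+2+1+1, 3+1+1+1, 2+2+2, 3+3}. The candidates containing elements of all these cycle types are S_3 x S_3 (6T9) of order 36, (S_3 x S_3) : C_2 (6T13) of order 72, S_6 (6T16) of order 720; the others are excluded. The observed types are precisely the cycle types that occur in S_3 x S_3 (6T9) (apart from the identity). Each of the other remaining candidates has further cycle types, and by the Chebotarev density theorem the matching factorization patterns would occur for a proportion of primes equal to their share of the group: (S_3 x S_3) : C_2 (6T13) additionally contains elements of type 4+2, 3+2+1, 2+1+1+1+1 (36 of its 72 elements, about 50% of primes); S_6 (6T16) additionally contains elements of type 5+1, 4+2, 4+1+1, 3+2+1, 2+1+1+1+1 (459 of its 720 elements, about 64% of primes). None of the 23 primes tested shows any such pattern (for each of these groups the chance of that is below 10^-4), which rules them out. Hence G = S_3 x S_3 (6T9), of order 36.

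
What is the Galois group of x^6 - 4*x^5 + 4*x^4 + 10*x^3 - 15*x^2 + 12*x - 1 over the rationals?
A_4

The polynomial f is an irreducible sextic over Q, so G = Gal(f/Q) is one of the 16 transitive subgroups 6T1, ..., 6T16 of S_6. The discriminant of f is 13191900736 = 114856^2, a perfect square, so G is contained in A_6. The transitive groups of degree 6 contained in A_6 are: A_4 (6T4, order 12), S_4 (6T7, order 24), (C_3 x C_3) : C_4 (6T10, order 36), PSL(2,5) (6T12, order 60), A_6 (6T15, order 360). By Dedekind's theorem, for a prime p not dividing disc(f) the degrees of the irreducible factors of f mod p form the cycle type of an element of G. Factoring f modulo the 33 such primes p <= 149 (skipping 2, 7, which divide the discriminant), each new pattern first appears at: mod 3: f = (x^3 + 2x + 1)(x^3 + 2x^2 + 2x + 2), pattern 3+3; mod 13: f = (x + 2)(x + 6)(x^2 + 4x + 2)(x^2 + 10x + 7), pattern 2+2+1+1. No other pattern occurs in this range, so the set of observed cycle types is {3+3, 2+2+1+1}. The candidates containing elements of all these cycle types are A_4 (6T4) of order 12, S_4 (6T7) of order 24, (C_3 x C_3) : C_4 (6T10) of order 36, PSL(2,5) (6T12) of order 60, A_6 (6T15) of order 360; the others are excluded. The observed types are precisely the cycle types that occur in A_4 (6T4) (apart from the identity). Each of the other remaining candidates has further cycle types, and by the Chebotarev density theorem the matching factorization patterns would occur for a proportion of primes equal to their share of the group: S_4 (6T7) additionally contains elements of type 4+2 (6 of its 24 elements, about 25% of primes); (C_3 x C_3) : C_4 (6T10) additionally contains elements of type 4+2, 3+1+1+1 (22 of its 36 elements, about 61% of primes); PSL(2,5) (6T12) additionally contains elements of type 5+1 (24 of its 60 elements, about 40% of primes); A_6 (6T15) additionally contains elements of type 5+1, 4+2, 3+1+1+1 (274 of its 360 elements, about 76% of primes). None of the 33 primes tested shows any such pattern (for each of these groups the chance of that is below 10^-4), which rules them out. Hence G = A_4 (6T4), of order 12.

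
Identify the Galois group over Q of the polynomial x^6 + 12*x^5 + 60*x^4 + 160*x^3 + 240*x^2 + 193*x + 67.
S_6

The polynomial f is an irreducible sextic over Q, so G = Gal(f/Q) is one of the 16 transitive subgroups 6T1, ..., 6T16 of S_6. The discriminant of f is -43531, which is not a perfect square, so G is not contained in A_6. The transitive groups of degree 6 not contained in A_6 are: C_6 (6T1, order 6), S_3 (6T2, order 6), D_6 (6T3, order 12), C_3 x S_3 (6T5, order 18), A_4 x C_2 (6T6, order 24), S_4 (6T8, order 24), S_3 x S_3 (6T9, order 36), S_4 x C_2 (6T11, order 48), (S_3 x S_3) : C_2 (6T13, order 72), PGL(2,5) (6T14, order 120), S_6 (6T16, order 720). By Dedekind's theorem, for a prime p not dividing disc(f) the degrees of the irreducible factors of f mod p form the cycle type of an element of G. Factoring f modulo the 4 such primes p <= 7, each new pattern first appears at: mod 2: f = (x^6 + x + 1), pattern 6; mod 3: f = (x + 1)(x^2 + 1)(x^3 + 2x^2 + 1), pattern 3+2+1; mod 5: f = (x^3 + 3x^2 + 4x + 3)(x^3 + 4x^2 + 4x + 4), pattern 3+3; mod 7: f = (x + 4)(x^5 + x^4 + 6x^2 + 6x + 1), pattern 5+1. No other pattern occurs in this range, so the set of observed cycle types is {6, 3+2+1, 3+3, 5+1}. Among the candidates above, the only group containing elements of all these cycle types is S_6 (6T16); every other candidate lacks at least one of them. Hence G = S_6 (6T16), of order 720.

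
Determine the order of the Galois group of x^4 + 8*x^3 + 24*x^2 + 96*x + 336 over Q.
12

The degree of the splitting field over Q equals the order of the Galois group, so first determine the group. The polynomial is an irreducible quartic over Q and its discriminant is 1358954496 = 36864^2, a perfect square, so the Galois group is contained in A_4. The resolvent cubic y^3 - 24*y^2 - 576*y + 1536 is irreducible over Q. An irreducible resolvent with square discriminant gives A_4. The Galois group A_4 (4T4) has order 12, so the splitting field has degree 12 over Q.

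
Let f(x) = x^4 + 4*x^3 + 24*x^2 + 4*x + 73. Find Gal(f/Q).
4T2: V_4

The polynomial is an irreducible quartic over Q and its discriminant is 228614400 = 15120^2, a perfect square, so the Galois group is contained in A_4. The resolvent cubic y^3 - 24*y^2 - 276*y + 5824 splits completely over Q, which gives the Klein four-group V_4.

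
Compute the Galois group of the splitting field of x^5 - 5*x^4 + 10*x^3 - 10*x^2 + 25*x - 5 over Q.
The polynomial f is an irreducible quintic over Q, so G = Gal(f/Q) is a transitive subgroup of S_5: one of C_5 (5T1, order 5), D_5 (5T2, order 10), F_20 (5T3, order 20), A_5 (5T4, order 60) or S_5 (5T5, order 120). The discriminant of f is 1024000000 = 32000^2, a perfect square, so G is contained in A_5. The transitive groups of degree 5 contained in A_5 are: C_5 (5T1, order 5), D_5 (5T2, order 10), A_5 (5T4, order 60). By Dedekind's theorem, for a prime p not dividing disc(f) the degrees of the irreducible factors of f mod p form the cycle type of an element of G. Factoring f modulo the 2 such primes p <= 7 (skipping 2, 5, which divide the discriminant), each new pattern first appears at: mod 3: f = (x^5 + x^4 + x^3 + 2x^2 + x + 1), pattern 5; mod 7: f = (x + 1)(x + 2)(x^3 + 6x^2 + 4x + 1), pattern 3+1+1. No other pattern occurs in this range, so the set of observed cycle types is {5, 3+1+1}. Among the candidates above, the only group containing elements of all these cycle types is A_5 (5T4) — each of C_5 (5T1), D_5 (5T2) lacks at least one of them. Hence G = A_5 (5T4), of order 60.

A_5, the alternating group on 5 letters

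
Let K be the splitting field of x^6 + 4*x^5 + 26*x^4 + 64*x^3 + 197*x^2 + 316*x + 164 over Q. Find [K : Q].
The degree of the splitting field over Q equals the order of the Galois group, so first determine the group. The polynomial f is an irreducible sextic over Q, so G = Gal(f/Q) is one of the 16 transitive subgroups 6T1, ..., 6T16 of S_6. The discriminant of f is -1579425998307328, which is not a perfect square, so G is not contained in A_6. The transitive groups of degree 6 not contained in A_6 are: C_6 (6T1, order 6), S_3 (6T2, order 6), D_6 (6T3, order 12), C_3 x S_3 (6T5, order 18), A_4 x C_2 (6T6, order 24), S_4 (6T8, order 24), S_3 x S_3 (6T9, order 36), S_4 x C_2 (6T11, order 48), (S_3 x S_3) : C_2 (6T13, order 72), PGL(2,5) (6T14, order 120), S_6 (6T16, order 720). By Dedekind's theorem, for a prime p not dividing disc(f) the degrees of the irreducible factors of f mod p form the cycle type of an element of G. Factoring f modulo the 27 such primes p <= 113 (skipping 2, 47, 61, which divide the discriminant), each new pattern first appears at: mod 3: f = (x^6 + x^5 + 2x^4 + x^3 + 2x^2 + x + 2), pattern 6; mod 5: f = (x + 2)(x^2 + 3)(x^3 + 2x^2 + 4x + 4), pattern 3+2+1; mod 7: f = (x^2 + 2x + 2)(x^4 + 2x^3 + 6x^2 + 6x + 5), pattern 4+2; mod 17: f = (x^3 + 2x^2 + x + 8)(x^3 + 2x^2 + 4x + 12), pattern 3+3; mod 19: f = (x^2 + 4x + 1)(x^2 + 9x + 17)(x^2 + 10x + 13), pattern 2+2+2; mod 37: f = (x + 8)(x + 22)(x^2 + 17x + 6)(x^2 + 31x + 23), pattern 2+2+1+1; mod 41: f = (x)(x + 11)(x + 32)(x^3 + 2x^2 + 39x + 20), pattern 3+1+1+1; mod 113: f = (x + 14)(x + 19)(x + 53)(x + 82)(x^2 + 62x + 92), pattern 2+1+1+1+1. No other pattern occurs in this range, so the set of observed cycle types is {6, 3+2+1, 4+2, 3+3, 2+2+2, 2+2+1+1, 3+1+1+1, 2+1+1+1+1}. The candidates containing elements of all these cycle types are (S_3 x S_3) : C_2 (6T13) of order 72, S_6 (6T16) of order 720; the others are excluded. The observed types are precisely the cycle types that occur in (S_3 x S_3) : C_2 (6T13) (apart from the identity). Each of the other remaining candidates has further cycle types, and by the Chebotarev density theorem the matching factorization patterns would occur for a proportion of primes equal to their share of the group: S_6 (6T16) additionally contains elements of type 5+1, 4+1+1 (234 of its 720 elements, about 32% of primes). None of the 27 primes tested shows any such pattern (for each of these groups the chance of that is below 10^-4), which rules them out. Hence G = (S_3 x S_3) : C_2 (6T13), of order 72. The Galois group (S_3 x S_3) : C_2 (6T13) has order 72, so the splitting field has degree 72 over Q.

72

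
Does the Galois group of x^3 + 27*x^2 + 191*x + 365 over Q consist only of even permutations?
The polynomial is irreducible of degree 3 over Q. Its discriminant is 270400 = 520^2, a perfect square. A Galois group lies in the alternating group exactly when the discriminant is a square in Q, so the Galois group (C_3) is contained in A_3.

Yes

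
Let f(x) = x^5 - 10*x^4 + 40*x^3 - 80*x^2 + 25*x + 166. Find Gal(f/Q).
The polynomial f is an irreducible quintic over Q, so G = Gal(f/Q) is a transitive subgroup of S_5: one of C_5 (5T1, order 5), D_5 (5T2, order 10), F_20 (5T3, order 20), A_5 (5T4, order 60) or S_5 (5T5, order 120). The discriminant of f is 58564000000 = 242000^2, a perfect square, so G is contained in A_5. The transitive groups of degree 5 contained in A_5 are: C_5 (5T1, order 5), D_5 (5T2, order 10), A_5 (5T4, order 60). By Dedekind's theorem, for a prime p not dividing disc(f) the degrees of the irreducible factors of f mod p form the cycle type of an element of G. Factoring f modulo the 3 such primes p <= 13 (skipping 2, 5, 11, which divide the discriminant), each new pattern first appears at: mod 3: f = (x^5 + 2x^4 + x^3 + x^2 + x + 1), pattern 5; mod 13: f = (x + 4)(x + 6)(x^3 + 6x^2 + 8x + 8), pattern 3+1+1. No other pattern occurs in this range, so the set of observed cycle types is {5, 3+1+1}. Among the candidates above, the only group containing elements of all these cycle types is A_5 (5T4) — each of C_5 (5T1), D_5 (5T2) lacks at least one of them. Hence G = A_5 (5T4), of order 60.

A_5 (also written A5)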